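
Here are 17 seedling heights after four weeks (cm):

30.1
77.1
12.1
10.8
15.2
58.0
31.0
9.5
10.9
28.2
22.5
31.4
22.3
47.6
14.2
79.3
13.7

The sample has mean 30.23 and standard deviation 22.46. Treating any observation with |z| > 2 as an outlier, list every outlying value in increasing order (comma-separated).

Cutoffs at x̄ ± 2s: 30.23 ± 2·22.46 = [-14.69, 75.15].
77.1: z = 2.09, |z| > 2 → outlier.
79.3: z = 2.18, |z| > 2 → outlier.
Every other value lies within [-14.69, 75.15].

77.1, 79.3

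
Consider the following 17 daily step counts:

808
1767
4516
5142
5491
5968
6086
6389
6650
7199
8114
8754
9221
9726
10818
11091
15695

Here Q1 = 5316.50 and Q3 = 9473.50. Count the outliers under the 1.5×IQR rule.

IQR = 4157.00; fences at 5316.50 − 6235.50 = -919.00 and 9473.50 + 6235.50 = 15709.00.
Every value lies within the cutoffs.

0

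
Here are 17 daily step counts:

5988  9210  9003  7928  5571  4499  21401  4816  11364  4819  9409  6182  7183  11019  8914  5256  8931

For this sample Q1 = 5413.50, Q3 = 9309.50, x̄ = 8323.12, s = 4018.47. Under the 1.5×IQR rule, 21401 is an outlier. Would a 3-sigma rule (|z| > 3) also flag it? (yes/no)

z = (21401 − 8323.12) / 4018.47 = 3.25.
|z| = 3.25 > 3.

yes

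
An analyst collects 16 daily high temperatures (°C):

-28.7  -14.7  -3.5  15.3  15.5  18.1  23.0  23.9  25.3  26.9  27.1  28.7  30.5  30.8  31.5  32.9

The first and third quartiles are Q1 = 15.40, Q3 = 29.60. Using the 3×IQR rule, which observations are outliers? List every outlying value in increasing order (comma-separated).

IQR = Q3 − Q1 = 29.60 − 15.40 = 14.20.
Lower fence = Q1 − 3·IQR = 15.40 − 42.60 = -27.20.
Upper fence = Q3 + 3·IQR = 29.60 + 42.60 = 72.20.
-28.7 < -27.20 → outlier.
All remaining values lie within [-27.20, 72.20].

-28.7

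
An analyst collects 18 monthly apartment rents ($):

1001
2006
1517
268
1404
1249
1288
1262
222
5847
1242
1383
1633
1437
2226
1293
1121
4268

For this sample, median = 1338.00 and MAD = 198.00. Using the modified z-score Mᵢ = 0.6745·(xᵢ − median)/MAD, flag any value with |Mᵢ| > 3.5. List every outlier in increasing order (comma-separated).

|Mᵢ| > 3.5 ⇔ |xᵢ − 1338.00| > 3.5·198.00/0.6745 = 1027.43.
So outliers lie outside [310.57, 2365.43].
222: M = -3.80 → outlier.
268: M = -3.65 → outlier.
4268: M = 9.98 → outlier.
5847: M = 15.36 → outlier.

222, 268, 4268, 5847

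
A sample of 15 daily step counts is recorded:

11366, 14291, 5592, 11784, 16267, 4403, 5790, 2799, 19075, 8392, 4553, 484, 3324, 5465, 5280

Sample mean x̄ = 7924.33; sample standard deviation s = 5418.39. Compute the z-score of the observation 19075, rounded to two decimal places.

z = (19075 − 7924.33) / 5418.39 = 2.06.

2.06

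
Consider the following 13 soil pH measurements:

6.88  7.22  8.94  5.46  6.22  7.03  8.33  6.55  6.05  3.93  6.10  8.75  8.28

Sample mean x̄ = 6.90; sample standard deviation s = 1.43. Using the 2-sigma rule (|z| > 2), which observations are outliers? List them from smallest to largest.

3.93

Cutoffs at x̄ ± 2s: 6.90 ± 2·1.43 = [4.04, 9.76].
3.93: z = -2.08, |z| > 2 → outlier.
Every other value lies within [4.04, 9.76].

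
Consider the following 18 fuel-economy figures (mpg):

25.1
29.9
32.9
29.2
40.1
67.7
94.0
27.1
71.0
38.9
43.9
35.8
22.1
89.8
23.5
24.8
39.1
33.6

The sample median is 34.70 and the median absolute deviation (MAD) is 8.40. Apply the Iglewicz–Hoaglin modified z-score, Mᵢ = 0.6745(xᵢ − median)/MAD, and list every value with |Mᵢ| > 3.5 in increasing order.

|Mᵢ| > 3.5 ⇔ |xᵢ − 34.70| > 3.5·8.40/0.6745 = 43.59.
So outliers lie outside [-8.89, 78.29].
89.8: M = 4.42 → outlier.
94.0: M = 4.76 → outlier.

89.8, 94.0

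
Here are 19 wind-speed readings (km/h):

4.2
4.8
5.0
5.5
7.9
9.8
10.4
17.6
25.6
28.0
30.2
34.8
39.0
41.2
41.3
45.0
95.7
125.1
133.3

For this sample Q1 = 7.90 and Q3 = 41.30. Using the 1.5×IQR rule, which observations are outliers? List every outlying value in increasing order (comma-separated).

95.7, 125.1, 133.3

IQR = Q3 − Q1 = 41.30 − 7.90 = 33.40.
Lower fence = Q1 − 1.5·IQR = 7.90 − 50.10 = -42.20.
Upper fence = Q3 + 1.5·IQR = 41.30 + 50.10 = 91.40.
95.7 > 91.40 → outlier.
125.1 > 91.40 → outlier.
133.3 > 91.40 → outlier.
All remaining values lie within [-42.20, 91.40].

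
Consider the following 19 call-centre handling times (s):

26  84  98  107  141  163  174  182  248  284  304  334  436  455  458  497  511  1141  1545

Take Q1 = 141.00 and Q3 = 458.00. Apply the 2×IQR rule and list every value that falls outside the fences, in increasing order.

IQR = Q3 − Q1 = 458.00 − 141.00 = 317.00.
Lower fence = Q1 − 2·IQR = 141.00 − 634.00 = -493.00.
Upper fence = Q3 + 2·IQR = 458.00 + 634.00 = 1092.00.
1141 > 1092.00 → outlier.
1545 > 1092.00 → outlier.
All remaining values lie within [-493.00, 1092.00].

1141, 1545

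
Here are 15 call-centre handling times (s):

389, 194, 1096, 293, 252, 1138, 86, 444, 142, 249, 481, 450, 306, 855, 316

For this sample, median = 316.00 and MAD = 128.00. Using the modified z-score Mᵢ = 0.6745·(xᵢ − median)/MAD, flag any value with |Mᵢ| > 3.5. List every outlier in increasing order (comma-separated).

|Mᵢ| > 3.5 ⇔ |xᵢ − 316.00| > 3.5·128.00/0.6745 = 664.20.
So outliers lie outside [-348.20, 980.20].
1096: M = 4.11 → outlier.
1138: M = 4.33 → outlier.

1096, 1138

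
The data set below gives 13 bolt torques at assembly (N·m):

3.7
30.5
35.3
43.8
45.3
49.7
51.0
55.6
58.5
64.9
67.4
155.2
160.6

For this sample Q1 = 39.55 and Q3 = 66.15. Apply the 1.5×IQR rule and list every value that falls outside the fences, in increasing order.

IQR = Q3 − Q1 = 66.15 − 39.55 = 26.60.
Lower fence = Q1 − 1.5·IQR = 39.55 − 39.90 = -0.35.
Upper fence = Q3 + 1.5·IQR = 66.15 + 39.90 = 106.05.
155.2 > 106.05 → outlier.
160.6 > 106.05 → outlier.
All remaining values lie within [-0.35, 106.05].

155.2, 160.6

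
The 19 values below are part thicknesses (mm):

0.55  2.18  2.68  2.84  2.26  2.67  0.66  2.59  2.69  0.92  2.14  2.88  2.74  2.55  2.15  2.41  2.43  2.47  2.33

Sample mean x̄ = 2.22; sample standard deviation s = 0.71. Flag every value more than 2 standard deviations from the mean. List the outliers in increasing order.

0.55, 0.66

Cutoffs at x̄ ± 2s: 2.22 ± 2·0.71 = [0.80, 3.64].
0.55: z = -2.35, |z| > 2 → outlier.
0.66: z = -2.20, |z| > 2 → outlier.
Every other value lies within [0.80, 3.64].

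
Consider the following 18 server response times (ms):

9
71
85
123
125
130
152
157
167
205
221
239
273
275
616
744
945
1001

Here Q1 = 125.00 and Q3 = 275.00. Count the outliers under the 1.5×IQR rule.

4

IQR = 150.00; fences at 125.00 − 225.00 = -100.00 and 275.00 + 225.00 = 500.00.
Outside the cutoffs: 616, 744, 945, 1001.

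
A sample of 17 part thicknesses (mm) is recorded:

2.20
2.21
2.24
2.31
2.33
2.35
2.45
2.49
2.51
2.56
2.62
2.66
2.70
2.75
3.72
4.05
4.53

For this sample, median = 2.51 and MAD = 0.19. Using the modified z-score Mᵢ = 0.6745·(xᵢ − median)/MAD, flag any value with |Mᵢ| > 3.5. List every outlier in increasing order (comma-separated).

|Mᵢ| > 3.5 ⇔ |xᵢ − 2.51| > 3.5·0.19/0.6745 = 0.99.
So outliers lie outside [1.52, 3.50].
3.72: M = 4.30 → outlier.
4.05: M = 5.47 → outlier.
4.53: M = 7.17 → outlier.

3.72, 4.05, 4.53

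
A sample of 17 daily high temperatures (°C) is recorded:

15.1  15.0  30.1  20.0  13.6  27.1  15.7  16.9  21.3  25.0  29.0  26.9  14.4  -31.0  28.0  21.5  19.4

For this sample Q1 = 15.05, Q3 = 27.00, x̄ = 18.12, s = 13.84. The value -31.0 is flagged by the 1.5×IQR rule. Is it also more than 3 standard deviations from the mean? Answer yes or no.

z = (-31.0 − 18.12) / 13.84 = -3.55.
|z| = 3.55 > 3.

yes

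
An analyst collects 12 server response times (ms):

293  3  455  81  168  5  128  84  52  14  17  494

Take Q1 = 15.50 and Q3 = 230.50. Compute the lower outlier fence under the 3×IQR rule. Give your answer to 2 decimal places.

-629.50

IQR = Q3 − Q1 = 230.50 − 15.50 = 215.00.
Lower fence = Q1 − 3·IQR = 15.50 − 645.00 = -629.50.
Upper fence = Q3 + 3·IQR = 230.50 + 645.00 = 875.50.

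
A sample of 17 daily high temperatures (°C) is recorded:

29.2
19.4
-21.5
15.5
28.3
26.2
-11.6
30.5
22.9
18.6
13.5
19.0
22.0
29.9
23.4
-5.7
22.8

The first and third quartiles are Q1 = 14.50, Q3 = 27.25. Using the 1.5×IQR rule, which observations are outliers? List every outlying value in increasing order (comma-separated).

-21.5, -11.6, -5.7

IQR = Q3 − Q1 = 27.25 − 14.50 = 12.75.
Lower fence = Q1 − 1.5·IQR = 14.50 − 19.125 = -4.625.
Upper fence = Q3 + 1.5·IQR = 27.25 + 19.125 = 46.375.
-21.5 < -4.625 → outlier.
-11.6 < -4.625 → outlier.
-5.7 < -4.625 → outlier.
All remaining values lie within [-4.625, 46.375].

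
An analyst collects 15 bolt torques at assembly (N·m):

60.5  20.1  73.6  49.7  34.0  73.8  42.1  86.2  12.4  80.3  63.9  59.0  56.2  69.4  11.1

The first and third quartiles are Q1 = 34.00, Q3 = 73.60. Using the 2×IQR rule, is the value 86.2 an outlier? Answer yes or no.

no

IQR = Q3 − Q1 = 73.60 − 34.00 = 39.60.
Lower fence = Q1 − 2·IQR = 34.00 − 79.20 = -45.20.
Upper fence = Q3 + 2·IQR = 73.60 + 79.20 = 152.80.
86.2 lies within [-45.20, 152.80].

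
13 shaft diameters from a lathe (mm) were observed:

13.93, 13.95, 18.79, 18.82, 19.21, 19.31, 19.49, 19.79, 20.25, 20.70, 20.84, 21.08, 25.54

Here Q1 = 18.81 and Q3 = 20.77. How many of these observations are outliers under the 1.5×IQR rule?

IQR = 1.96; fences at 18.81 − 2.94 = 15.87 and 20.77 + 2.94 = 23.71.
Outside the cutoffs: 13.93, 13.95, 25.54.

3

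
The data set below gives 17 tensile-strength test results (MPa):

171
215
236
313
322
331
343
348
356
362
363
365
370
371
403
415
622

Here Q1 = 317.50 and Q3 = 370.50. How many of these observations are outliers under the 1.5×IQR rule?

4

IQR = 53.00; fences at 317.50 − 79.50 = 238.00 and 370.50 + 79.50 = 450.00.
Outside the cutoffs: 171, 215, 236, 622.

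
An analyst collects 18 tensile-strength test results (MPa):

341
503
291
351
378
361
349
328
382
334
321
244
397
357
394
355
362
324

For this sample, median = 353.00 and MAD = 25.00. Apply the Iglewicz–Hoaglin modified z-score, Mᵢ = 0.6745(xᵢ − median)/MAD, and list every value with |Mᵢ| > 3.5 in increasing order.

|Mᵢ| > 3.5 ⇔ |xᵢ − 353.00| > 3.5·25.00/0.6745 = 129.73.
So outliers lie outside [223.27, 482.73].
503: M = 4.05 → outlier.

503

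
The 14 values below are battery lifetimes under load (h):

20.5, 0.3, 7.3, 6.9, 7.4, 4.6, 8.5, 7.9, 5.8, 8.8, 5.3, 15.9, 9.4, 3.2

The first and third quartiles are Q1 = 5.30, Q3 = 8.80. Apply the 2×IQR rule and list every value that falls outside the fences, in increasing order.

15.9, 20.5

IQR = Q3 − Q1 = 8.80 − 5.30 = 3.50.
Lower fence = Q1 − 2·IQR = 5.30 − 7.00 = -1.70.
Upper fence = Q3 + 2·IQR = 8.80 + 7.00 = 15.80.
15.9 > 15.80 → outlier.
20.5 > 15.80 → outlier.
All remaining values lie within [-1.70, 15.80].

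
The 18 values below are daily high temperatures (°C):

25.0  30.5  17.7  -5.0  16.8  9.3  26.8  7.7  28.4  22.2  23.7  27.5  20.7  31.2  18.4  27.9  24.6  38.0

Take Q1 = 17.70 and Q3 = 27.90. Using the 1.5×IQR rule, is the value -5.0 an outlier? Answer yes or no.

yes

IQR = Q3 − Q1 = 27.90 − 17.70 = 10.20.
Lower fence = Q1 − 1.5·IQR = 17.70 − 15.30 = 2.40.
Upper fence = Q3 + 1.5·IQR = 27.90 + 15.30 = 43.20.
-5.0 lies below the lower fence.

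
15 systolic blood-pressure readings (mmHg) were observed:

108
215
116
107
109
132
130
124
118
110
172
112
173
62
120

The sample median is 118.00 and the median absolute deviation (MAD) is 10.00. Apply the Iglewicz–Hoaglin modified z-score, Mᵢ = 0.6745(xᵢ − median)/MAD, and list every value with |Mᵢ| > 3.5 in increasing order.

|Mᵢ| > 3.5 ⇔ |xᵢ − 118.00| > 3.5·10.00/0.6745 = 51.89.
So outliers lie outside [66.11, 169.89].
62: M = -3.78 → outlier.
172: M = 3.64 → outlier.
173: M = 3.71 → outlier.
215: M = 6.54 → outlier.

62, 172, 173, 215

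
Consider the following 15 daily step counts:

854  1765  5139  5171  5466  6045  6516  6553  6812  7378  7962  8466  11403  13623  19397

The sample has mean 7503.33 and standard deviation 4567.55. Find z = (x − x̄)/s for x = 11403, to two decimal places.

0.85

z = (11403 − 7503.33) / 4567.55 = 0.85.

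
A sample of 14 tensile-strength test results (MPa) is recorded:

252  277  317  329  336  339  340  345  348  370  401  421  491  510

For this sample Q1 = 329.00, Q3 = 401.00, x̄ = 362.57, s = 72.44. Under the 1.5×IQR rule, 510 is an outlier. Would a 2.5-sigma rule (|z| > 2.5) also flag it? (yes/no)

z = (510 − 362.57) / 72.44 = 2.04.
|z| = 2.04 ≤ 2.5.

no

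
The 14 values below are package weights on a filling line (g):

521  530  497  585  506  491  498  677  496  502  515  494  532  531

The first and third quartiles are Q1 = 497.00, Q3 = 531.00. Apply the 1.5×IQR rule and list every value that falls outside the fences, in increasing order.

585, 677

IQR = Q3 − Q1 = 531.00 − 497.00 = 34.00.
Lower fence = Q1 − 1.5·IQR = 497.00 − 51.00 = 446.00.
Upper fence = Q3 + 1.5·IQR = 531.00 + 51.00 = 582.00.
585 > 582.00 → outlier.
677 > 582.00 → outlier.
All remaining values lie within [446.00, 582.00].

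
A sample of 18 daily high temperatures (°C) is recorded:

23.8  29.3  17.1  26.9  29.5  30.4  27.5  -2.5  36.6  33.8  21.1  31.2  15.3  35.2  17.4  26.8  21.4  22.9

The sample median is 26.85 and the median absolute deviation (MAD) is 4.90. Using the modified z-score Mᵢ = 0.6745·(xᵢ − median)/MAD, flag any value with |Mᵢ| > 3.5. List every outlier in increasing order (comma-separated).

-2.5

|Mᵢ| > 3.5 ⇔ |xᵢ − 26.85| > 3.5·4.90/0.6745 = 25.43.
So outliers lie outside [1.42, 52.28].
-2.5: M = -4.04 → outlier.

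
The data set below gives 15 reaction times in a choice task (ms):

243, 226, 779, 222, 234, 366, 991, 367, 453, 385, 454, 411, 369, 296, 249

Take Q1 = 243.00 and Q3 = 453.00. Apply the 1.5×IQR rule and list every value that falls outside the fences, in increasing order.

779, 991

IQR = Q3 − Q1 = 453.00 − 243.00 = 210.00.
Lower fence = Q1 − 1.5·IQR = 243.00 − 315.00 = -72.00.
Upper fence = Q3 + 1.5·IQR = 453.00 + 315.00 = 768.00.
779 > 768.00 → outlier.
991 > 768.00 → outlier.
All remaining values lie within [-72.00, 768.00].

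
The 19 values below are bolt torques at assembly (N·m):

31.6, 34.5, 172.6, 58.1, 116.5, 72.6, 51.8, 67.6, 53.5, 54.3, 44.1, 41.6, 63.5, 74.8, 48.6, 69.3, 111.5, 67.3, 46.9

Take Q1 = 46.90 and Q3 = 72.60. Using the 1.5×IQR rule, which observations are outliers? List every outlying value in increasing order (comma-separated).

IQR = Q3 − Q1 = 72.60 − 46.90 = 25.70.
Lower fence = Q1 − 1.5·IQR = 46.90 − 38.55 = 8.35.
Upper fence = Q3 + 1.5·IQR = 72.60 + 38.55 = 111.15.
111.5 > 111.15 → outlier.
116.5 > 111.15 → outlier.
172.6 > 111.15 → outlier.
All remaining values lie within [8.35, 111.15].

111.5, 116.5, 172.6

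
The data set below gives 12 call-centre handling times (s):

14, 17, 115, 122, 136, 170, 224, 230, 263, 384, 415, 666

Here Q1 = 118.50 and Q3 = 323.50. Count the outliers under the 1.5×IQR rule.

1

IQR = 205.00; fences at 118.50 − 307.50 = -189.00 and 323.50 + 307.50 = 631.00.
Outside the cutoffs: 666.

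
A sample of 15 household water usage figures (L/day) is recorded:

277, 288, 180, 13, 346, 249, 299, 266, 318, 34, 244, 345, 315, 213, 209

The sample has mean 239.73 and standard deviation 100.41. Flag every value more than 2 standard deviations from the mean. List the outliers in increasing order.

13, 34

Cutoffs at x̄ ± 2s: 239.73 ± 2·100.41 = [38.91, 440.55].
13: z = -2.26, |z| > 2 → outlier.
34: z = -2.05, |z| > 2 → outlier.
Every other value lies within [38.91, 440.55].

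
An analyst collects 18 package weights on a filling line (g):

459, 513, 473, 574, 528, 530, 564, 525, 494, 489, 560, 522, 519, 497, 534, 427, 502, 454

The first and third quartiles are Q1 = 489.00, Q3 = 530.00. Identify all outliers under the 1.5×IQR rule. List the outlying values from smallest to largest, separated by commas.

IQR = Q3 − Q1 = 530.00 − 489.00 = 41.00.
Lower fence = Q1 − 1.5·IQR = 489.00 − 61.50 = 427.50.
Upper fence = Q3 + 1.5·IQR = 530.00 + 61.50 = 591.50.
427 < 427.50 → outlier.
All remaining values lie within [427.50, 591.50].

427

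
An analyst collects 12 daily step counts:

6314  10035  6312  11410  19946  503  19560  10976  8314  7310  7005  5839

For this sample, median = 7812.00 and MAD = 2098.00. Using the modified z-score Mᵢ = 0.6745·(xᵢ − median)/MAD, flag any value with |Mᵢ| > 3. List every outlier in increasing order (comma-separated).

|Mᵢ| > 3 ⇔ |xᵢ − 7812.00| > 3·2098.00/0.6745 = 9331.36.
So outliers lie outside [-1519.36, 17143.36].
19560: M = 3.78 → outlier.
19946: M = 3.90 → outlier.

19560, 19946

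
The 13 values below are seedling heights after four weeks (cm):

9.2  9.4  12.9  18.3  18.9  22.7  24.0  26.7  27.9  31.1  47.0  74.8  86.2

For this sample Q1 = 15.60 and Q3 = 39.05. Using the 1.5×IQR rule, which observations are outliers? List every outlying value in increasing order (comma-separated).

74.8, 86.2

IQR = Q3 − Q1 = 39.05 − 15.60 = 23.45.
Lower fence = Q1 − 1.5·IQR = 15.60 − 35.175 = -19.575.
Upper fence = Q3 + 1.5·IQR = 39.05 + 35.175 = 74.225.
74.8 > 74.225 → outlier.
86.2 > 74.225 → outlier.
All remaining values lie within [-19.575, 74.225].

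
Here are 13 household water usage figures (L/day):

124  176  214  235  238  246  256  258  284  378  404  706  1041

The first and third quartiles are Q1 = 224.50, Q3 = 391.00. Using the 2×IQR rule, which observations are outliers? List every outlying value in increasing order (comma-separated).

1041

IQR = Q3 − Q1 = 391.00 − 224.50 = 166.50.
Lower fence = Q1 − 2·IQR = 224.50 − 333.00 = -108.50.
Upper fence = Q3 + 2·IQR = 391.00 + 333.00 = 724.00.
1041 > 724.00 → outlier.
All remaining values lie within [-108.50, 724.00].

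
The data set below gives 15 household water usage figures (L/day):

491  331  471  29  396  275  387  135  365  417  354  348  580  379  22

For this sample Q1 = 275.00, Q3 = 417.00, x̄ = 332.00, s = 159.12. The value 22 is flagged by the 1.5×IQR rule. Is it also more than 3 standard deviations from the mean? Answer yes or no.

no

z = (22 − 332.00) / 159.12 = -1.95.
|z| = 1.95 ≤ 3.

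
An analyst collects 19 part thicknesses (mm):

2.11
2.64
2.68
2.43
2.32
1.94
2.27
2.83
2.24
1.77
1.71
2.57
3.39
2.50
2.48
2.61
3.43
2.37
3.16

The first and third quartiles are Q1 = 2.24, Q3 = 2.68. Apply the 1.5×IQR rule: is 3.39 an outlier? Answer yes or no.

yes

IQR = Q3 − Q1 = 2.68 − 2.24 = 0.44.
Lower fence = Q1 − 1.5·IQR = 2.24 − 0.66 = 1.58.
Upper fence = Q3 + 1.5·IQR = 2.68 + 0.66 = 3.34.
3.39 lies above the upper fence.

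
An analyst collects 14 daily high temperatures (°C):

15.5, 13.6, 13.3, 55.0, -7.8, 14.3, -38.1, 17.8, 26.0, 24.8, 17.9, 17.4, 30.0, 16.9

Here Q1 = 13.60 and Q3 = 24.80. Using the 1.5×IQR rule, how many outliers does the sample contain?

IQR = 11.20; fences at 13.60 − 16.80 = -3.20 and 24.80 + 16.80 = 41.60.
Outside the cutoffs: -38.1, -7.8, 55.0.

3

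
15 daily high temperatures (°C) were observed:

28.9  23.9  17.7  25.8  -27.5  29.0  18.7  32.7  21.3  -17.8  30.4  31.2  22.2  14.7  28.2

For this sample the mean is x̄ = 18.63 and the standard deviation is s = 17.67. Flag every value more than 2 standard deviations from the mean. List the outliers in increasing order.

-27.5, -17.8

Cutoffs at x̄ ± 2s: 18.63 ± 2·17.67 = [-16.71, 53.97].
-27.5: z = -2.61, |z| > 2 → outlier.
-17.8: z = -2.06, |z| > 2 → outlier.
Every other value lies within [-16.71, 53.97].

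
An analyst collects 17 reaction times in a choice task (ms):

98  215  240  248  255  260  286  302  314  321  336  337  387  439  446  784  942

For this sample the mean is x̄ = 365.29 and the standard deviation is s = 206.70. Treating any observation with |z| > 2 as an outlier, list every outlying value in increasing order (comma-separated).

Cutoffs at x̄ ± 2s: 365.29 ± 2·206.70 = [-48.11, 778.69].
784: z = 2.03, |z| > 2 → outlier.
942: z = 2.79, |z| > 2 → outlier.
Every other value lies within [-48.11, 778.69].

784, 942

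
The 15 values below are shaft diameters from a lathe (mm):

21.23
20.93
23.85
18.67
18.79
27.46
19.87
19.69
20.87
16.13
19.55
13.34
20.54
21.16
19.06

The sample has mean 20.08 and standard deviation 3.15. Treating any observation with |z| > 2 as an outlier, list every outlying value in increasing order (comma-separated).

13.34, 27.46

Cutoffs at x̄ ± 2s: 20.08 ± 2·3.15 = [13.78, 26.38].
13.34: z = -2.14, |z| > 2 → outlier.
27.46: z = 2.34, |z| > 2 → outlier.
Every other value lies within [13.78, 26.38].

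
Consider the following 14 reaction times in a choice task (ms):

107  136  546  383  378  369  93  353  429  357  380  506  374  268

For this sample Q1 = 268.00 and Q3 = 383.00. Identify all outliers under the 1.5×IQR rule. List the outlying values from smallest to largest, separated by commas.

IQR = Q3 − Q1 = 383.00 − 268.00 = 115.00.
Lower fence = Q1 − 1.5·IQR = 268.00 − 172.50 = 95.50.
Upper fence = Q3 + 1.5·IQR = 383.00 + 172.50 = 555.50.
93 < 95.50 → outlier.
All remaining values lie within [95.50, 555.50].

93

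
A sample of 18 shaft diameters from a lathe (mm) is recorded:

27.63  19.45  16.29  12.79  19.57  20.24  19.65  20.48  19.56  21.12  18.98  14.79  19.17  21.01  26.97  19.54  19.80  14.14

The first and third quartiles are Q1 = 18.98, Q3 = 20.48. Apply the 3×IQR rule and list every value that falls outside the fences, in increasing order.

IQR = Q3 − Q1 = 20.48 − 18.98 = 1.50.
Lower fence = Q1 − 3·IQR = 18.98 − 4.50 = 14.48.
Upper fence = Q3 + 3·IQR = 20.48 + 4.50 = 24.98.
12.79 < 14.48 → outlier.
14.14 < 14.48 → outlier.
26.97 > 24.98 → outlier.
27.63 > 24.98 → outlier.
All remaining values lie within [14.48, 24.98].

12.79, 14.14, 26.97, 27.63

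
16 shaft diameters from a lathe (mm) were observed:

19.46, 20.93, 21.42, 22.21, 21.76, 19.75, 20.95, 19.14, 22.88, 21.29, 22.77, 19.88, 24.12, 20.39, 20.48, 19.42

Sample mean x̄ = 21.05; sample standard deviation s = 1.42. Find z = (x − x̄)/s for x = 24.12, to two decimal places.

2.16

z = (24.12 − 21.05) / 1.42 = 2.16.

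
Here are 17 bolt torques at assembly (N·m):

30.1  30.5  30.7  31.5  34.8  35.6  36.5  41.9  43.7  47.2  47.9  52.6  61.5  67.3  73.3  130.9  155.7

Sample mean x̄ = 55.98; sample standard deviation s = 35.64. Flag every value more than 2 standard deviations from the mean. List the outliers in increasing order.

Cutoffs at x̄ ± 2s: 55.98 ± 2·35.64 = [-15.30, 127.26].
130.9: z = 2.10, |z| > 2 → outlier.
155.7: z = 2.80, |z| > 2 → outlier.
Every other value lies within [-15.30, 127.26].

130.9, 155.7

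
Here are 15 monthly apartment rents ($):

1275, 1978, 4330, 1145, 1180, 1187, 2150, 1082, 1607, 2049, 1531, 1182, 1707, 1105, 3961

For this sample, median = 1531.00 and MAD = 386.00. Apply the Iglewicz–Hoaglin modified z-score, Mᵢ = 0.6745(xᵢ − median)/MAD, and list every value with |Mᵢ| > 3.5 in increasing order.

|Mᵢ| > 3.5 ⇔ |xᵢ − 1531.00| > 3.5·386.00/0.6745 = 2002.97.
So outliers lie outside [-471.97, 3533.97].
3961: M = 4.25 → outlier.
4330: M = 4.89 → outlier.

3961, 4330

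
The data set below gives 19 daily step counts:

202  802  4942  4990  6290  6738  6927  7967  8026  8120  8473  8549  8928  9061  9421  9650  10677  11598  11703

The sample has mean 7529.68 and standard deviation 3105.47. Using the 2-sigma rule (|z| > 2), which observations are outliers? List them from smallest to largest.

Cutoffs at x̄ ± 2s: 7529.68 ± 2·3105.47 = [1318.74, 13740.62].
202: z = -2.36, |z| > 2 → outlier.
802: z = -2.17, |z| > 2 → outlier.
Every other value lies within [1318.74, 13740.62].

202, 802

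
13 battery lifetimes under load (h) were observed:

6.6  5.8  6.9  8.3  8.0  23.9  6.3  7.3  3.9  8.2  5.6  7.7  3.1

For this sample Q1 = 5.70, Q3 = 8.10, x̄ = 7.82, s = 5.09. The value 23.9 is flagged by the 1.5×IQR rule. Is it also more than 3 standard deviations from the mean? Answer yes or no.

z = (23.9 − 7.82) / 5.09 = 3.16.
|z| = 3.16 > 3.

yes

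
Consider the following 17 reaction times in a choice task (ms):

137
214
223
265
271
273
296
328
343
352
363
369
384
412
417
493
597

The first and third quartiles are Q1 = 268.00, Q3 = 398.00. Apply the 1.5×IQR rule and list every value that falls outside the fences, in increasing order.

IQR = Q3 − Q1 = 398.00 − 268.00 = 130.00.
Lower fence = Q1 − 1.5·IQR = 268.00 − 195.00 = 73.00.
Upper fence = Q3 + 1.5·IQR = 398.00 + 195.00 = 593.00.
597 > 593.00 → outlier.
All remaining values lie within [73.00, 593.00].

597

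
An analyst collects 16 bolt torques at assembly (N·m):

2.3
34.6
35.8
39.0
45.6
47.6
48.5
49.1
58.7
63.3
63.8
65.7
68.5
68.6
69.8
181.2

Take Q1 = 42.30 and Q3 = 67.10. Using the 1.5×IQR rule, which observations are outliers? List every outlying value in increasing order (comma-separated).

IQR = Q3 − Q1 = 67.10 − 42.30 = 24.80.
Lower fence = Q1 − 1.5·IQR = 42.30 − 37.20 = 5.10.
Upper fence = Q3 + 1.5·IQR = 67.10 + 37.20 = 104.30.
2.3 < 5.10 → outlier.
181.2 > 104.30 → outlier.
All remaining values lie within [5.10, 104.30].

2.3, 181.2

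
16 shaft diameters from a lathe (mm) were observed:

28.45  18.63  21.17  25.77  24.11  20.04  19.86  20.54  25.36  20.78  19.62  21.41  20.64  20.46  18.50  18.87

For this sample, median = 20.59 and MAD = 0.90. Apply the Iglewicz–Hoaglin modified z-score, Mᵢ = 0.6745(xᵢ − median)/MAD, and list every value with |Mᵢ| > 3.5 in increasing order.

25.36, 25.77, 28.45

|Mᵢ| > 3.5 ⇔ |xᵢ − 20.59| > 3.5·0.90/0.6745 = 4.67.
So outliers lie outside [15.92, 25.26].
25.36: M = 3.57 → outlier.
25.77: M = 3.88 → outlier.
28.45: M = 5.89 → outlier.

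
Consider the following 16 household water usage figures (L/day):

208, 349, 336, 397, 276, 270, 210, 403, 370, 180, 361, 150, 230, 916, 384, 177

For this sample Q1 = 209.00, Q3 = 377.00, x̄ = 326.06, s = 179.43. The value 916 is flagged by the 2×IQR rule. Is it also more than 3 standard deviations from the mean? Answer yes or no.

yes

z = (916 − 326.06) / 179.43 = 3.29.
|z| = 3.29 > 3.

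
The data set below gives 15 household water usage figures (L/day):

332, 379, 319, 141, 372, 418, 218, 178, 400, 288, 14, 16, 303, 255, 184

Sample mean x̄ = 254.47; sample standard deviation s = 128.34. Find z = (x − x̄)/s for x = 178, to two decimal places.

-0.60

z = (178 − 254.47) / 128.34 = -0.60.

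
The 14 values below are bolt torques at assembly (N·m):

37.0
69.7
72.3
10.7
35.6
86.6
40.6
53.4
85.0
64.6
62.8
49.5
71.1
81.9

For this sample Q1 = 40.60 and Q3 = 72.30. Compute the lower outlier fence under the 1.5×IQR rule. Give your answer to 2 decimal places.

-6.95

IQR = Q3 − Q1 = 72.30 − 40.60 = 31.70.
Lower fence = Q1 − 1.5·IQR = 40.60 − 47.55 = -6.95.
Upper fence = Q3 + 1.5·IQR = 72.30 + 47.55 = 119.85.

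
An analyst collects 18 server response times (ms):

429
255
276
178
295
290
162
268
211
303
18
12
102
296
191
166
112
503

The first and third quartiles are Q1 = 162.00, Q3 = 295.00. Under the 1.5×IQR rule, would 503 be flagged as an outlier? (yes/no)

IQR = Q3 − Q1 = 295.00 − 162.00 = 133.00.
Lower fence = Q1 − 1.5·IQR = 162.00 − 199.50 = -37.50.
Upper fence = Q3 + 1.5·IQR = 295.00 + 199.50 = 494.50.
503 lies above the upper fence.

yes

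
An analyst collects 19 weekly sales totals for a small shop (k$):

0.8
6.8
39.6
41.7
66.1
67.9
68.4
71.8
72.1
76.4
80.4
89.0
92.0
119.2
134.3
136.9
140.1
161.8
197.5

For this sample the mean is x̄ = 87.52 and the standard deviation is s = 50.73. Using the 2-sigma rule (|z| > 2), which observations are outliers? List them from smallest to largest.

Cutoffs at x̄ ± 2s: 87.52 ± 2·50.73 = [-13.94, 188.98].
197.5: z = 2.17, |z| > 2 → outlier.
Every other value lies within [-13.94, 188.98].

197.5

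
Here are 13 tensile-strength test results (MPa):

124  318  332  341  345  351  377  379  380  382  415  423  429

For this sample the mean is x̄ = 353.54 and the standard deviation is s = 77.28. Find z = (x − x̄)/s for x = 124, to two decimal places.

-2.97

z = (124 − 353.54) / 77.28 = -2.97.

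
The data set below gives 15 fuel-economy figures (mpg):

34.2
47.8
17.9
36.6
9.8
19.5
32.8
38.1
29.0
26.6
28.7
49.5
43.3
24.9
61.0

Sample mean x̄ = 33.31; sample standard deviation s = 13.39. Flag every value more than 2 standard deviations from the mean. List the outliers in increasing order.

61.0

Cutoffs at x̄ ± 2s: 33.31 ± 2·13.39 = [6.53, 60.09].
61.0: z = 2.07, |z| > 2 → outlier.
Every other value lies within [6.53, 60.09].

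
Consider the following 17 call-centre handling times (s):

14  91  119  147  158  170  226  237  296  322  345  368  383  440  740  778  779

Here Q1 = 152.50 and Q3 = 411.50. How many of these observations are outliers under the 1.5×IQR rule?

0

IQR = 259.00; fences at 152.50 − 388.50 = -236.00 and 411.50 + 388.50 = 800.00.
Every value lies within the cutoffs.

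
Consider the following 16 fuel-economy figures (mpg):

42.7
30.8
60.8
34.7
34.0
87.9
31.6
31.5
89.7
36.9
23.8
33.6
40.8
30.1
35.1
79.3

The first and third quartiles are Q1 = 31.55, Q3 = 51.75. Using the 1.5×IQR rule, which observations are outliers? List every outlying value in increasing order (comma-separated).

87.9, 89.7

IQR = Q3 − Q1 = 51.75 − 31.55 = 20.20.
Lower fence = Q1 − 1.5·IQR = 31.55 − 30.30 = 1.25.
Upper fence = Q3 + 1.5·IQR = 51.75 + 30.30 = 82.05.
87.9 > 82.05 → outlier.
89.7 > 82.05 → outlier.
All remaining values lie within [1.25, 82.05].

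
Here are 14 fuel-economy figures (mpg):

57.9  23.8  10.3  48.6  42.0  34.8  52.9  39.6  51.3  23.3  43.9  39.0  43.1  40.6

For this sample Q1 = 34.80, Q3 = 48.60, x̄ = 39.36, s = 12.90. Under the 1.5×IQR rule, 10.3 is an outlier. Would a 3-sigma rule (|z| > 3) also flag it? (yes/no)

z = (10.3 − 39.36) / 12.90 = -2.25.
|z| = 2.25 ≤ 3.

no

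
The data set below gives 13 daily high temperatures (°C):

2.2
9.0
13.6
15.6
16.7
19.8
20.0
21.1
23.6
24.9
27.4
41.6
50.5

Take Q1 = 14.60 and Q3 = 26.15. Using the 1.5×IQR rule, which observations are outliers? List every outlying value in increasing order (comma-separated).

50.5

IQR = Q3 − Q1 = 26.15 − 14.60 = 11.55.
Lower fence = Q1 − 1.5·IQR = 14.60 − 17.325 = -2.725.
Upper fence = Q3 + 1.5·IQR = 26.15 + 17.325 = 43.475.
50.5 > 43.475 → outlier.
All remaining values lie within [-2.725, 43.475].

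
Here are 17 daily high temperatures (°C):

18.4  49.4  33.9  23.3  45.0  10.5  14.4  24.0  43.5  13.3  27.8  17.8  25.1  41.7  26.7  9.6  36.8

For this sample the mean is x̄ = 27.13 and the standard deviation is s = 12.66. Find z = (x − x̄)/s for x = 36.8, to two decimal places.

0.76

z = (36.8 − 27.13) / 12.66 = 0.76.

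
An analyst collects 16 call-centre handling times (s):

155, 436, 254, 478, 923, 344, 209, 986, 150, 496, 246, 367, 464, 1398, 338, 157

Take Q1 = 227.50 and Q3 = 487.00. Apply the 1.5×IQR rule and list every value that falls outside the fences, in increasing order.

IQR = Q3 − Q1 = 487.00 − 227.50 = 259.50.
Lower fence = Q1 − 1.5·IQR = 227.50 − 389.25 = -161.75.
Upper fence = Q3 + 1.5·IQR = 487.00 + 389.25 = 876.25.
923 > 876.25 → outlier.
986 > 876.25 → outlier.
1398 > 876.25 → outlier.
All remaining values lie within [-161.75, 876.25].

923, 986, 1398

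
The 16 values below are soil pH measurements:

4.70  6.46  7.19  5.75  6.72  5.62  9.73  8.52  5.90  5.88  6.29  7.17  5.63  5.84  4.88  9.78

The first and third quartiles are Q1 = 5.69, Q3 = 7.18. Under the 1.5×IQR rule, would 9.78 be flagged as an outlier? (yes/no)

yes

IQR = Q3 − Q1 = 7.18 − 5.69 = 1.49.
Lower fence = Q1 − 1.5·IQR = 5.69 − 2.235 = 3.455.
Upper fence = Q3 + 1.5·IQR = 7.18 + 2.235 = 9.415.
9.78 lies above the upper fence.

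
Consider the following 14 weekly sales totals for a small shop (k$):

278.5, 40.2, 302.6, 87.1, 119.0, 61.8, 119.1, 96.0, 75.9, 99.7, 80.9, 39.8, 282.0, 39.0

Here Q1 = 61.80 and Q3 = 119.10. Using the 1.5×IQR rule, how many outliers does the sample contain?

IQR = 57.30; fences at 61.80 − 85.95 = -24.15 and 119.10 + 85.95 = 205.05.
Outside the cutoffs: 278.5, 282.0, 302.6.

3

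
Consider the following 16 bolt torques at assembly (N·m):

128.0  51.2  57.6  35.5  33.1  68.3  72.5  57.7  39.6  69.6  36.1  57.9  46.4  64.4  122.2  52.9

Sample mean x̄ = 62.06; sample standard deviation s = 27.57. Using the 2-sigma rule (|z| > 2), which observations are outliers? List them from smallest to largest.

122.2, 128.0

Cutoffs at x̄ ± 2s: 62.06 ± 2·27.57 = [6.92, 117.20].
122.2: z = 2.18, |z| > 2 → outlier.
128.0: z = 2.39, |z| > 2 → outlier.
Every other value lies within [6.92, 117.20].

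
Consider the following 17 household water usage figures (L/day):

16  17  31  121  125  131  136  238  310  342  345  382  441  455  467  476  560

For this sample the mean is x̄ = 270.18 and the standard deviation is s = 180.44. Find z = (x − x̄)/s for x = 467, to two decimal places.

1.09

z = (467 − 270.18) / 180.44 = 1.09.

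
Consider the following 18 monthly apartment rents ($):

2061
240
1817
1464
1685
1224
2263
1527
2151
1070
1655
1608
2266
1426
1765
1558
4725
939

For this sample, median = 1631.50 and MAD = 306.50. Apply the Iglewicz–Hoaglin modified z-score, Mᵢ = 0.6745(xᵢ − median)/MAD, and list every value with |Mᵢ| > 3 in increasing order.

240, 4725

|Mᵢ| > 3 ⇔ |xᵢ − 1631.50| > 3·306.50/0.6745 = 1363.23.
So outliers lie outside [268.27, 2994.73].
240: M = -3.06 → outlier.
4725: M = 6.81 → outlier.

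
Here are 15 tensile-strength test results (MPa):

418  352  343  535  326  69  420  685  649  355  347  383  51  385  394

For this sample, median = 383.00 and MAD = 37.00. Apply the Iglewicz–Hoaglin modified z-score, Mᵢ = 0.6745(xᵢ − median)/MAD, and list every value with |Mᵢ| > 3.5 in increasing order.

51, 69, 649, 685

|Mᵢ| > 3.5 ⇔ |xᵢ − 383.00| > 3.5·37.00/0.6745 = 191.99.
So outliers lie outside [191.01, 574.99].
51: M = -6.05 → outlier.
69: M = -5.72 → outlier.
649: M = 4.85 → outlier.
685: M = 5.51 → outlier.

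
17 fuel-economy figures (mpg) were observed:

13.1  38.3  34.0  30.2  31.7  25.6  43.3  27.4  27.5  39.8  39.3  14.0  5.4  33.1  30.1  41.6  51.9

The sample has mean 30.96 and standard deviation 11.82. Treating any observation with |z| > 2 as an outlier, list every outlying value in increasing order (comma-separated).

5.4

Cutoffs at x̄ ± 2s: 30.96 ± 2·11.82 = [7.32, 54.60].
5.4: z = -2.16, |z| > 2 → outlier.
Every other value lies within [7.32, 54.60].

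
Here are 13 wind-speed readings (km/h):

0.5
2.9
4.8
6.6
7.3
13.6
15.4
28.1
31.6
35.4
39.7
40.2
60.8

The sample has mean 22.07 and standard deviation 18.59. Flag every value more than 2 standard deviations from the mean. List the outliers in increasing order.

Cutoffs at x̄ ± 2s: 22.07 ± 2·18.59 = [-15.11, 59.25].
60.8: z = 2.08, |z| > 2 → outlier.
Every other value lies within [-15.11, 59.25].

60.8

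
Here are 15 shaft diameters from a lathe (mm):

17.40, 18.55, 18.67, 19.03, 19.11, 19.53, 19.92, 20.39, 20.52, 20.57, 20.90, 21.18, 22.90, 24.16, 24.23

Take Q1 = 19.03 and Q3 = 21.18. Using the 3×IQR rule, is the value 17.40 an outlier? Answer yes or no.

IQR = Q3 − Q1 = 21.18 − 19.03 = 2.15.
Lower fence = Q1 − 3·IQR = 19.03 − 6.45 = 12.58.
Upper fence = Q3 + 3·IQR = 21.18 + 6.45 = 27.63.
17.40 lies within [12.58, 27.63].

no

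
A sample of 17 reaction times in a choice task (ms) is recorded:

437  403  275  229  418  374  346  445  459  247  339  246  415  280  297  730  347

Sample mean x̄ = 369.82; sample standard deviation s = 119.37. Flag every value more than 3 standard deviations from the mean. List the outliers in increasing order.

Cutoffs at x̄ ± 3s: 369.82 ± 3·119.37 = [11.71, 727.93].
730: z = 3.02, |z| > 3 → outlier.
Every other value lies within [11.71, 727.93].

730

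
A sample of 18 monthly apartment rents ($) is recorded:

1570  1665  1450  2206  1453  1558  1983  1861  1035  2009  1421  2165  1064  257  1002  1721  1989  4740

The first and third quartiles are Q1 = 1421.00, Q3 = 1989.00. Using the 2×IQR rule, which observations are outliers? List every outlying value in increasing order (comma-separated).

257, 4740

IQR = Q3 − Q1 = 1989.00 − 1421.00 = 568.00.
Lower fence = Q1 − 2·IQR = 1421.00 − 1136.00 = 285.00.
Upper fence = Q3 + 2·IQR = 1989.00 + 1136.00 = 3125.00.
257 < 285.00 → outlier.
4740 > 3125.00 → outlier.
All remaining values lie within [285.00, 3125.00].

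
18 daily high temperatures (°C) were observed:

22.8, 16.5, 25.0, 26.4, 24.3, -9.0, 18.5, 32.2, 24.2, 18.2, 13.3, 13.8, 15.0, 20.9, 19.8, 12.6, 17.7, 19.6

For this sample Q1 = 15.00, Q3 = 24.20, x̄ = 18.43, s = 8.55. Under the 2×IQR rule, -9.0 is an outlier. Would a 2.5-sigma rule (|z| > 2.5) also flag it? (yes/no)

z = (-9.0 − 18.43) / 8.55 = -3.21.
|z| = 3.21 > 2.5.

yes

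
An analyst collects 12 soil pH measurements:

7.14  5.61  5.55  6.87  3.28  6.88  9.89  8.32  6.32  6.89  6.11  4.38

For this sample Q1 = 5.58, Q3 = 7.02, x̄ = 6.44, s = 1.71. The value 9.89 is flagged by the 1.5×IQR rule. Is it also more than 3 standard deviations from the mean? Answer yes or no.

no

z = (9.89 − 6.44) / 1.71 = 2.02.
|z| = 2.02 ≤ 3.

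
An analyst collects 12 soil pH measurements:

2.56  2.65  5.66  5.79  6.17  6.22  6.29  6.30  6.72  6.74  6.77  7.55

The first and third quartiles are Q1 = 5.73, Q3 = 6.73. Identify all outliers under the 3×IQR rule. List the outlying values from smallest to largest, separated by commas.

IQR = Q3 − Q1 = 6.73 − 5.73 = 1.00.
Lower fence = Q1 − 3·IQR = 5.73 − 3.00 = 2.73.
Upper fence = Q3 + 3·IQR = 6.73 + 3.00 = 9.73.
2.56 < 2.73 → outlier.
2.65 < 2.73 → outlier.
All remaining values lie within [2.73, 9.73].

2.56, 2.65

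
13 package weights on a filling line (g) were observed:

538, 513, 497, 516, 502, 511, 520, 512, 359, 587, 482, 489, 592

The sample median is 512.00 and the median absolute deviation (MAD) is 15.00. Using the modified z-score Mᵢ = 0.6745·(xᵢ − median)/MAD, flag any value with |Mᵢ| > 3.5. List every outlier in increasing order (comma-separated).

|Mᵢ| > 3.5 ⇔ |xᵢ − 512.00| > 3.5·15.00/0.6745 = 77.84.
So outliers lie outside [434.16, 589.84].
359: M = -6.88 → outlier.
592: M = 3.60 → outlier.

359, 592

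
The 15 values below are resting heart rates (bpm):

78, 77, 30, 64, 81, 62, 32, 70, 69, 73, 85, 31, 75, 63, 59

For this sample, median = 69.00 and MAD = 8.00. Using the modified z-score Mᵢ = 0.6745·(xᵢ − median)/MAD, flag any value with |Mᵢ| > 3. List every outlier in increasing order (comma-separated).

|Mᵢ| > 3 ⇔ |xᵢ − 69.00| > 3·8.00/0.6745 = 35.58.
So outliers lie outside [33.42, 104.58].
30: M = -3.29 → outlier.
31: M = -3.20 → outlier.
32: M = -3.12 → outlier.

30, 31, 32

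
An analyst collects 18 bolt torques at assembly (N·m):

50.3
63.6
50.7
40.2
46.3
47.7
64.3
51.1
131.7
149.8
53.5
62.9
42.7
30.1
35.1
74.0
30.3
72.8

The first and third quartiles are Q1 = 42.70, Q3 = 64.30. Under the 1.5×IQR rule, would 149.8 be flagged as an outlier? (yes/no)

yes

IQR = Q3 − Q1 = 64.30 − 42.70 = 21.60.
Lower fence = Q1 − 1.5·IQR = 42.70 − 32.40 = 10.30.
Upper fence = Q3 + 1.5·IQR = 64.30 + 32.40 = 96.70.
149.8 lies above the upper fence.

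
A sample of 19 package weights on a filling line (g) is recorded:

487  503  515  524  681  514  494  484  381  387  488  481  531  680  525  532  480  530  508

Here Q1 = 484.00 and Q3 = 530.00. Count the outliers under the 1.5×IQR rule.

IQR = 46.00; fences at 484.00 − 69.00 = 415.00 and 530.00 + 69.00 = 599.00.
Outside the cutoffs: 381, 387, 680, 681.

4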